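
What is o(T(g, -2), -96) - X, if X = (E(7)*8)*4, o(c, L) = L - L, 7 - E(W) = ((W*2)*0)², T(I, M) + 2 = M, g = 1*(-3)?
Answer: -224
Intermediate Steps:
g = -3
T(I, M) = -2 + M
E(W) = 7 (E(W) = 7 - ((W*2)*0)² = 7 - ((2*W)*0)² = 7 - 1*0² = 7 - 1*0 = 7 + 0 = 7)
o(c, L) = 0
X = 224 (X = (7*8)*4 = 56*4 = 224)
o(T(g, -2), -96) - X = 0 - 1*224 = 0 - 224 = -224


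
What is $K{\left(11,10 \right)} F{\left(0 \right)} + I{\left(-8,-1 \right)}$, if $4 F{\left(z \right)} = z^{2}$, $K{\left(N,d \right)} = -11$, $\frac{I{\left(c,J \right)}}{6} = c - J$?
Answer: $-42$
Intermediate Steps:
$I{\left(c,J \right)} = - 6 J + 6 c$ ($I{\left(c,J \right)} = 6 \left(c - J\right) = - 6 J + 6 c$)
$F{\left(z \right)} = \frac{z^{2}}{4}$
$K{\left(11,10 \right)} F{\left(0 \right)} + I{\left(-8,-1 \right)} = - 11 \frac{0^{2}}{4} + \left(\left(-6\right) \left(-1\right) + 6 \left(-8\right)\right) = - 11 \cdot \frac{1}{4} \cdot 0 + \left(6 - 48\right) = \left(-11\right) 0 - 42 = 0 - 42 = -42$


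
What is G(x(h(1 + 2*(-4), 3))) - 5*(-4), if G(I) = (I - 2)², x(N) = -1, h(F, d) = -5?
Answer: 29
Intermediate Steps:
G(I) = (-2 + I)²
G(x(h(1 + 2*(-4), 3))) - 5*(-4) = (-2 - 1)² - 5*(-4) = (-3)² + 20 = 9 + 20 = 29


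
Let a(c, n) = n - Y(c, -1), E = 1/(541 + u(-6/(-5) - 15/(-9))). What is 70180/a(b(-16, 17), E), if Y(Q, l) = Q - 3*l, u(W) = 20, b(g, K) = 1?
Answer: -39370980/2243 ≈ -17553.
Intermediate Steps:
E = 1/561 (E = 1/(541 + 20) = 1/561 ≈ 0.0017825)
a(c, n) = -3 + n - c (a(c, n) = n - (c - 3*(-1)) = n - (c + 3) = n - (3 + c) = n + (-3 - c) = -3 + n - c)
70180/a(b(-16, 17), E) = 70180/(-3 + 1/561 - 1*1) = 70180/(-3 + 1/561 - 1) = 70180/(-2243/561) = 70180*(-561/2243) = -39370980/2243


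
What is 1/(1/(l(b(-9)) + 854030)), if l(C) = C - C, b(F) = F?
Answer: 854030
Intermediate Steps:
l(C) = 0
1/(1/(l(b(-9)) + 854030)) = 1/(1/(0 + 854030)) = 1/(1/854030) = 854030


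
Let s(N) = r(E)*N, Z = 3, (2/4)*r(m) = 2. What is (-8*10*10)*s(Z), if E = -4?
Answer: -9600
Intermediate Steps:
r(m) = 4 (r(m) = 2*2 = 4)
s(N) = 4*N
(-8*10*10)*s(Z) = (-8*10*10)*(4*3) = -80*10*12 = -800*12 = -9600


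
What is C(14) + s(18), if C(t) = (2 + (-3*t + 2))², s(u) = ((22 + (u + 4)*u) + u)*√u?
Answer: 1444 + 1308*√2 ≈ 3293.8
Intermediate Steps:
s(u) = √u*(22 + u + u*(4 + u)) (s(u) = ((22 + (4 + u)*u) + u)*√u = ((22 + u*(4 + u)) + u)*√u = (22 + u + u*(4 + u))*√u = √u*(22 + u + u*(4 + u)))
C(t) = (4 - 3*t)² (C(t) = (2 + (2 - 3*t))² = (4 - 3*t)²)
C(14) + s(18) = (-4 + 3*14)² + √18*(22 + 18² + 5*18) = (-4 + 42)² + (3*√2)*(22 + 324 + 90) = 38² + (3*√2)*436 = 1444 + 1308*√2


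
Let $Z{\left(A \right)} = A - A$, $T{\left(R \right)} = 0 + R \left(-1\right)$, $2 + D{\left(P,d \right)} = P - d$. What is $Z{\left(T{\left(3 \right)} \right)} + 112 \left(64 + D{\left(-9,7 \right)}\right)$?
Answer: $5152$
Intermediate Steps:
$D{\left(P,d \right)} = -2 + P - d$ ($D{\left(P,d \right)} = -2 + \left(P - d\right) = -2 + P - d$)
$T{\left(R \right)} = - R$ ($T{\left(R \right)} = 0 - R = - R$)
$Z{\left(A \right)} = 0$
$Z{\left(T{\left(3 \right)} \right)} + 112 \left(64 + D{\left(-9,7 \right)}\right) = 0 + 112 \left(64 - 18\right) = 0 + 112 \cdot 46 = 0 + 5152 = 5152$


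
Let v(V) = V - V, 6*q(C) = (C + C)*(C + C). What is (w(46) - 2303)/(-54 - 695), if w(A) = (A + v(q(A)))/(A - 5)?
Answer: 94377/30709 ≈ 3.0733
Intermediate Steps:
q(C) = 2*C²/3 (q(C) = ((C + C)*(C + C))/6 = ((2*C)*(2*C))/6 = (4*C²)/6 = 2*C²/3)
v(V) = 0
w(A) = A/(-5 + A) (w(A) = (A + 0)/(A - 5) = A/(-5 + A))
(w(46) - 2303)/(-54 - 695) = (46/(-5 + 46) - 2303)/(-54 - 695) = (46/41 - 2303)/(-749) = (46*(1/41) - 2303)*(-1/749) = (46/41 - 2303)*(-1/749) = -94377/41*(-1/749) = 94377/30709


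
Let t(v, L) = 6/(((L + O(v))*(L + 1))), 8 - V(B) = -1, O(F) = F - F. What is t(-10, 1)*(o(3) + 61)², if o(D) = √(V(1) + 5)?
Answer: 11205 + 366*√14 ≈ 12574.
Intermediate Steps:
O(F) = 0
V(B) = 9 (V(B) = 8 - 1*(-1) = 8 + 1 = 9)
o(D) = √14 (o(D) = √(9 + 5) = √14)
t(v, L) = 6/(L*(1 + L)) (t(v, L) = 6/(((L + 0)*(L + 1))) = 6/((L*(1 + L))) = 6*(1/(L*(1 + L))) = 6/(L*(1 + L)))
t(-10, 1)*(o(3) + 61)² = (6/(1*(1 + 1)))*(√14 + 61)² = (6*1/2)*(61 + √14)² = (6*1*(½))*(61 + √14)² = 3*(61 + √14)²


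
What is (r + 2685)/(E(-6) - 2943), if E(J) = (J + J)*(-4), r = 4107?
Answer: -2264/965 ≈ -2.3461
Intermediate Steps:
E(J) = -8*J (E(J) = (2*J)*(-4) = -8*J)
(r + 2685)/(E(-6) - 2943) = (4107 + 2685)/(-8*(-6) - 2943) = 6792/(48 - 2943) = 6792/(-2895) = 6792*(-1/2895) = -2264/965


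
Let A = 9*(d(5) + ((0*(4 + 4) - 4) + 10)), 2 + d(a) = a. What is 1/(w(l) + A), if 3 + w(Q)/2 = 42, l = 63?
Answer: 1/159 ≈ 0.0062893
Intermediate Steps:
d(a) = -2 + a
w(Q) = 78 (w(Q) = -6 + 2*42 = -6 + 84 = 78)
A = 81 (A = 9*((-2 + 5) + ((0*(4 + 4) - 4) + 10)) = 9*(3 + ((0*8 - 4) + 10)) = 9*(3 + ((0 - 4) + 10)) = 9*(3 + (-4 + 10)) = 9*(3 + 6) = 9*9 = 81)
1/(w(l) + A) = 1/(78 + 81) = 1/159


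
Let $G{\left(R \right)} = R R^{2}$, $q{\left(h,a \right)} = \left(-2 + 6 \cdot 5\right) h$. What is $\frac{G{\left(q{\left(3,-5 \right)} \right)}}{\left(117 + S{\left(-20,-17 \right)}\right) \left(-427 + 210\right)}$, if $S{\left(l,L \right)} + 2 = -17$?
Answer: $- \frac{864}{31} \approx -27.871$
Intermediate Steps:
$S{\left(l,L \right)} = -19$ ($S{\left(l,L \right)} = -2 - 17 = -19$)
$q{\left(h,a \right)} = 28 h$ ($q{\left(h,a \right)} = \left(-2 + 30\right) h = 28 h$)
$G{\left(R \right)} = R^{3}$
$\frac{G{\left(q{\left(3,-5 \right)} \right)}}{\left(117 + S{\left(-20,-17 \right)}\right) \left(-427 + 210\right)} = \frac{\left(28 \cdot 3\right)^{3}}{\left(117 - 19\right) \left(-427 + 210\right)} = \frac{84^{3}}{98 \left(-217\right)} = \frac{592704}{-21266} = 592704 \left(- \frac{1}{21266}\right) = - \frac{864}{31}$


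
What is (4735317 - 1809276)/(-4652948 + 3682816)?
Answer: -2926041/970132 ≈ -3.0161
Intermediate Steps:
(4735317 - 1809276)/(-4652948 + 3682816) = 2926041/(-970132) = 2926041*(-1/970132) = -2926041/970132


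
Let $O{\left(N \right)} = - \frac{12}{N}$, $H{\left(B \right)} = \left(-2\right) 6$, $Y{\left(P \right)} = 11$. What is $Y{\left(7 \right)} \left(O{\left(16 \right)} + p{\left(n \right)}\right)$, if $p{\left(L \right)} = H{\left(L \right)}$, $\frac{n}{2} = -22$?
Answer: $- \frac{561}{4} \approx -140.25$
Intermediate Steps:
$n = -44$ ($n = 2 \left(-22\right) = -44$)
$H{\left(B \right)} = -12$
$p{\left(L \right)} = -12$
$Y{\left(7 \right)} \left(O{\left(16 \right)} + p{\left(n \right)}\right) = 11 \left(- \frac{12}{16} - 12\right) = 11 \left(\left(-12\right) \frac{1}{16} - 12\right) = 11 \left(- \frac{3}{4} - 12\right) = 11 \left(- \frac{51}{4}\right) = - \frac{561}{4}$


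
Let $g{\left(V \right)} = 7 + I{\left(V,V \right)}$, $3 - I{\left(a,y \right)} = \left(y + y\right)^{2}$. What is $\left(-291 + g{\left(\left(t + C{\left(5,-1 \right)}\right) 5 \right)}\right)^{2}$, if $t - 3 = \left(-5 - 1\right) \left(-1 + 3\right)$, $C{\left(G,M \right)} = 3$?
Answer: $15062161$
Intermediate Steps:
$t = -9$ ($t = 3 + \left(-5 - 1\right) \left(-1 + 3\right) = 3 - 12 = -9$)
$I{\left(a,y \right)} = 3 - 4 y^{2}$ ($I{\left(a,y \right)} = 3 - \left(y + y\right)^{2} = 3 - \left(2 y\right)^{2} = 3 - 4 y^{2}$)
$g{\left(V \right)} = 10 - 4 V^{2}$ ($g{\left(V \right)} = 7 - \left(-3 + 4 V^{2}\right) = 10 - 4 V^{2}$)
$\left(-291 + g{\left(\left(t + C{\left(5,-1 \right)}\right) 5 \right)}\right)^{2} = \left(-291 + \left(10 - 4 \left(\left(-9 + 3\right) 5\right)^{2}\right)\right)^{2} = \left(-291 + \left(10 - 4 \left(\left(-6\right) 5\right)^{2}\right)\right)^{2} = \left(-291 + \left(10 - 4 \left(-30\right)^{2}\right)\right)^{2} = \left(-291 + \left(10 - 3600\right)\right)^{2} = \left(-291 - 3590\right)^{2} = \left(-3881\right)^{2} = 15062161$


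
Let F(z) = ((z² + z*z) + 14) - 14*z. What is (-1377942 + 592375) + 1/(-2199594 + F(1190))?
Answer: -483877849319/615960 ≈ -7.8557e+5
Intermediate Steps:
F(z) = 14 - 14*z + 2*z² (F(z) = ((z² + z²) + 14) - 14*z = (2*z² + 14) - 14*z = (14 + 2*z²) - 14*z = 14 - 14*z + 2*z²)
(-1377942 + 592375) + 1/(-2199594 + F(1190)) = (-1377942 + 592375) + 1/(-2199594 + (14 - 14*1190 + 2*1190²)) = -785567 + 1/(-2199594 + (14 - 16660 + 2*1416100)) = -785567 + 1/(-2199594 + (14 - 16660 + 2832200)) = -785567 + 1/(-2199594 + 2815554) = -785567 + 1/615960 = -483877849319/615960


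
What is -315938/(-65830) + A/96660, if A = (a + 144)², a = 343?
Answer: 923028047/127262556 ≈ 7.2529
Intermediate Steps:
A = 237169 (A = (343 + 144)² = 487² = 237169)
-315938/(-65830) + A/96660 = -315938/(-65830) + 237169/96660 = -315938*(-1/65830) + 237169*(1/96660) = 157969/32915 + 237169/96660 = 923028047/127262556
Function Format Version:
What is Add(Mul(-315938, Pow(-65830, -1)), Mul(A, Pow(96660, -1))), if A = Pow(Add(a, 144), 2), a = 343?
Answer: Rational(923028047, 127262556) ≈ 7.2529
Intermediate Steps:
A = 237169 (A = Pow(Add(343, 144), 2) = Pow(487, 2) = 237169)
Add(Mul(-315938, Pow(-65830, -1)), Mul(A, Pow(96660, -1))) = Add(Mul(-315938, Pow(-65830, -1)), Mul(237169, Pow(96660, -1))) = Add(Mul(-315938, Rational(-1, 65830)), Mul(237169, Rational(1, 96660))) = Add(Rational(157969, 32915), Rational(237169, 96660)) = Rational(923028047, 127262556)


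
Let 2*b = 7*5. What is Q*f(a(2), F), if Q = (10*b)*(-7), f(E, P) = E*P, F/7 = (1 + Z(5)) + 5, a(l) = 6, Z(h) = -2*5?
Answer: 205800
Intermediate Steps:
Z(h) = -10
F = -28 (F = 7*((1 - 10) + 5) = 7*(-9 + 5) = 7*(-4) = -28)
b = 35/2 (b = (7*5)/2 = (½)*35 = 35/2 ≈ 17.500)
Q = -1225 (Q = (10*(35/2))*(-7) = 175*(-7) = -1225)
Q*f(a(2), F) = -7350*(-28) = -1225*(-168) = 205800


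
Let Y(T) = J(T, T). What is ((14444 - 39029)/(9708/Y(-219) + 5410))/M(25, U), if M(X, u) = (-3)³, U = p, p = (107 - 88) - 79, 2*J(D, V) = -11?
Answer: 90145/360846 ≈ 0.24982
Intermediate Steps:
J(D, V) = -11/2 (J(D, V) = (½)*(-11) = -11/2)
Y(T) = -11/2
p = -60 (p = 19 - 79 = -60)
U = -60
M(X, u) = -27
((14444 - 39029)/(9708/Y(-219) + 5410))/M(25, U) = ((14444 - 39029)/(9708/(-11/2) + 5410))/(-27) = -24585/(9708*(-2/11) + 5410)*(-1/27) = -24585/(-19416/11 + 5410)*(-1/27) = -24585/40094/11*(-1/27) = -24585*11/40094*(-1/27) = -270435/40094*(-1/27) = 90145/360846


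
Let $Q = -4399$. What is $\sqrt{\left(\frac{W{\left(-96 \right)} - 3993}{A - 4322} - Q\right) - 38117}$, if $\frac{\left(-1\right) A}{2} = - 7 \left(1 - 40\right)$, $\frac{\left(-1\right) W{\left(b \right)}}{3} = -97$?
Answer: $\frac{i \sqrt{199752930274}}{2434} \approx 183.62 i$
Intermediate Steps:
$W{\left(b \right)} = 291$ ($W{\left(b \right)} = \left(-3\right) \left(-97\right) = 291$)
$A = -546$ ($A = - 2 \left(- 7 \left(1 - 40\right)\right) = - 2 \left(\left(-7\right) \left(-39\right)\right) = \left(-2\right) 273 = -546$)
$\sqrt{\left(\frac{W{\left(-96 \right)} - 3993}{A - 4322} - Q\right) - 38117} = \sqrt{\left(\frac{291 - 3993}{-546 - 4322} - -4399\right) - 38117} = \sqrt{\left(- \frac{3702}{-4868} + 4399\right) - 38117} = \sqrt{\left(\left(-3702\right) \left(- \frac{1}{4868}\right) + 4399\right) - 38117} = \sqrt{\left(\frac{1851}{2434} + 4399\right) - 38117} = \sqrt{\frac{10709017}{2434} - 38117} = \sqrt{- \frac{82067761}{2434}} = \frac{i \sqrt{199752930274}}{2434}$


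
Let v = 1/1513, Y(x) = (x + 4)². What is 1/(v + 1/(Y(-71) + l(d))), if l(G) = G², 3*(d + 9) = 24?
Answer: 6793370/6003 ≈ 1131.7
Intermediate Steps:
d = -1 (d = -9 + (⅓)*24 = -9 + 8 = -1)
Y(x) = (4 + x)²
v = 1/1513 ≈ 0.00066094
1/(v + 1/(Y(-71) + l(d))) = 1/(1/1513 + 1/((4 - 71)² + (-1)²)) = 1/(1/1513 + 1/((-67)² + 1)) = 1/(1/1513 + 1/(4489 + 1)) = 1/(1/1513 + 1/4490) = 1/(6003/6793370) = 6793370/6003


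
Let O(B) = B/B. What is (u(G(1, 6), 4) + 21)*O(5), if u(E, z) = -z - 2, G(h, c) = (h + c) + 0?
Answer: 15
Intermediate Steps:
G(h, c) = c + h (G(h, c) = (c + h) + 0 = c + h)
u(E, z) = -2 - z
O(B) = 1
(u(G(1, 6), 4) + 21)*O(5) = ((-2 - 1*4) + 21)*1 = ((-2 - 4) + 21)*1 = (-6 + 21)*1 = 15*1 = 15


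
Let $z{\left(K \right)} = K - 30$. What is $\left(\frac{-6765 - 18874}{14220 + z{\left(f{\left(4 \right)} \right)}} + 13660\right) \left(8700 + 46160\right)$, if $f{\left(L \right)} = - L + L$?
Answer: $\frac{1063240348846}{1419} \approx 7.4929 \cdot 10^{8}$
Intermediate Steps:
$f{\left(L \right)} = 0$
$z{\left(K \right)} = -30 + K$
$\left(\frac{-6765 - 18874}{14220 + z{\left(f{\left(4 \right)} \right)}} + 13660\right) \left(8700 + 46160\right) = \left(\frac{-6765 - 18874}{14220 + \left(-30 + 0\right)} + 13660\right) \left(8700 + 46160\right) = \left(- \frac{25639}{14220 - 30} + 13660\right) 54860 = \left(- \frac{25639}{14190} + 13660\right) 54860 = \frac{193809761}{14190} \cdot 54860 = \frac{1063240348846}{1419}$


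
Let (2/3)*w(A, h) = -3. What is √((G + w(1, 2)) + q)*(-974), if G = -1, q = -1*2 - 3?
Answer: -487*I*√42 ≈ -3156.1*I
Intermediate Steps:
w(A, h) = -9/2 (w(A, h) = (3/2)*(-3) = -9/2)
q = -5 (q = -2 - 3 = -5)
√((G + w(1, 2)) + q)*(-974) = √((-1 - 9/2) - 5)*(-974) = √(-11/2 - 5)*(-974) = √(-21/2)*(-974) = (I*√42/2)*(-974) = -487*I*√42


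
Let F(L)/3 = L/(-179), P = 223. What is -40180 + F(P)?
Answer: -7192889/179 ≈ -40184.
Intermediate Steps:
F(L) = -3*L/179 (F(L) = 3*(L/(-179)) = 3*(L*(-1/179)) = 3*(-L/179) = -3*L/179)
-40180 + F(P) = -40180 - 3/179*223 = -40180 - 669/179 = -7192889/179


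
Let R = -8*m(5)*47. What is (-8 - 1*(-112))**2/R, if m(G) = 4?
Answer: -338/47 ≈ -7.1915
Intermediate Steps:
R = -1504 (R = -8*4*47 = -32*47 = -1504)
(-8 - 1*(-112))**2/R = (-8 - 1*(-112))**2/(-1504) = (-8 + 112)**2*(-1/1504) = 104**2*(-1/1504) = 10816*(-1/1504) = -338/47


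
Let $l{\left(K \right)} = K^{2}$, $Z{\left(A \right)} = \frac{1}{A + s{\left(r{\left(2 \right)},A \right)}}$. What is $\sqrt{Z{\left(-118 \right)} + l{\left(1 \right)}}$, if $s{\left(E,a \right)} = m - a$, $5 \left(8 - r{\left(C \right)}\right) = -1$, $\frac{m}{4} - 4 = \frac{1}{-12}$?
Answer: $\frac{5 \sqrt{94}}{47} \approx 1.0314$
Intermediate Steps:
$m = \frac{47}{3}$ ($m = 16 + \frac{4}{-12} = 16 + 4 \left(- \frac{1}{12}\right) = 16 - \frac{1}{3} = \frac{47}{3} \approx 15.667$)
$r{\left(C \right)} = \frac{41}{5}$ ($r{\left(C \right)} = 8 - - \frac{1}{5} = 8 + \frac{1}{5} = \frac{41}{5}$)
$s{\left(E,a \right)} = \frac{47}{3} - a$
$Z{\left(A \right)} = \frac{3}{47}$ ($Z{\left(A \right)} = \frac{1}{A - \left(- \frac{47}{3} + A\right)} = \frac{1}{\frac{47}{3}} = \frac{3}{47}$)
$\sqrt{Z{\left(-118 \right)} + l{\left(1 \right)}} = \sqrt{\frac{3}{47} + 1^{2}} = \sqrt{\frac{3}{47} + 1} = \sqrt{\frac{50}{47}} = \frac{5 \sqrt{94}}{47}$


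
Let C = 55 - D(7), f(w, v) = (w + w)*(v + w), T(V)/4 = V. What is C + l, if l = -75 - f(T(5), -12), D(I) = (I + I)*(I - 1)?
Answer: -424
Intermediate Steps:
D(I) = 2*I*(-1 + I) (D(I) = (2*I)*(-1 + I) = 2*I*(-1 + I))
T(V) = 4*V
f(w, v) = 2*w*(v + w) (f(w, v) = (2*w)*(v + w) = 2*w*(v + w))
C = -29 (C = 55 - 2*7*(-1 + 7) = 55 - 2*7*6 = 55 - 1*84 = 55 - 84 = -29)
l = -395 (l = -75 - 2*4*5*(-12 + 4*5) = -75 - 2*20*(-12 + 20) = -75 - 2*20*8 = -75 - 1*320 = -75 - 320 = -395)
C + l = -29 - 395 = -424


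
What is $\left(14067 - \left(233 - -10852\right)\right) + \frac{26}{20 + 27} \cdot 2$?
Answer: $\frac{140206}{47} \approx 2983.1$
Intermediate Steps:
$\left(14067 - \left(233 - -10852\right)\right) + \frac{26}{20 + 27} \cdot 2 = \left(14067 - \left(233 + 10852\right)\right) + \frac{26}{47} \cdot 2 = \left(14067 - 11085\right) + 26 \cdot \frac{1}{47} \cdot 2 = \left(14067 - 11085\right) + \frac{26}{47} \cdot 2 = 2982 + \frac{52}{47} = \frac{140206}{47}$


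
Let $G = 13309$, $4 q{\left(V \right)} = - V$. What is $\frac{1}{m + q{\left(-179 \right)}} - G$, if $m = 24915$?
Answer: $- \frac{1328757247}{99839} \approx -13309.0$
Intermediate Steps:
$q{\left(V \right)} = - \frac{V}{4}$ ($q{\left(V \right)} = \frac{\left(-1\right) V}{4} = - \frac{V}{4}$)
$\frac{1}{m + q{\left(-179 \right)}} - G = \frac{1}{24915 - - \frac{179}{4}} - 13309 = \frac{1}{24915 + \frac{179}{4}} - 13309 = \frac{1}{\frac{99839}{4}} - 13309 = \frac{4}{99839} - 13309 = - \frac{1328757247}{99839}$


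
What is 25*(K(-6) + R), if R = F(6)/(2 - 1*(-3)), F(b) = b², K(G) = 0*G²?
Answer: 180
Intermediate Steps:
K(G) = 0
R = 36/5 (R = 6²/(2 - 1*(-3)) = 36/(2 + 3) = 36/5 ≈ 7.2000)
25*(K(-6) + R) = 25*(0 + 36/5) = 25*(36/5) = 180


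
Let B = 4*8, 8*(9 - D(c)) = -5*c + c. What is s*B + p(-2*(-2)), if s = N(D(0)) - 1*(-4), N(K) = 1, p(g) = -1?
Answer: 159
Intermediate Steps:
D(c) = 9 + c/2 (D(c) = 9 - (-5*c + c)/8 = 9 - (-1)*c/2 = 9 + c/2)
B = 32
s = 5 (s = 1 - 1*(-4) = 1 + 4 = 5)
s*B + p(-2*(-2)) = 5*32 - 1 = 160 - 1 = 159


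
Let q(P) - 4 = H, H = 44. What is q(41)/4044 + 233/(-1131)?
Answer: -73997/381147 ≈ -0.19414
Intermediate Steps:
q(P) = 48 (q(P) = 4 + 44 = 48)
q(41)/4044 + 233/(-1131) = 48/4044 + 233/(-1131) = 48*(1/4044) + 233*(-1/1131) = 4/337 - 233/1131 = -73997/381147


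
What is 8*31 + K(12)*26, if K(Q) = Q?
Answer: 560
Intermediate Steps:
8*31 + K(12)*26 = 8*31 + 12*26 = 248 + 312 = 560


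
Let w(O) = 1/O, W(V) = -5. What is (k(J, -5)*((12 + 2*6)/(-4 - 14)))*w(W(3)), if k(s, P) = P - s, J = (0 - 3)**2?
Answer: -56/15 ≈ -3.7333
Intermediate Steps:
w(O) = 1/O
J = 9 (J = (-3)**2 = 9)
(k(J, -5)*((12 + 2*6)/(-4 - 14)))*w(W(3)) = ((-5 - 1*9)*((12 + 2*6)/(-4 - 14)))/(-5) = ((-5 - 9)*((12 + 12)/(-18)))*(-1/5) = -336*(-1)/18*(-1/5) = -14*(-4/3)*(-1/5) = (56/3)*(-1/5) = -56/15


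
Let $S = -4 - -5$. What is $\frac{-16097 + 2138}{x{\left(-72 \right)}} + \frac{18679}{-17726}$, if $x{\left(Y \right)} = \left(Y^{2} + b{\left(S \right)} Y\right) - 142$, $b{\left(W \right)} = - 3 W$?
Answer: $- \frac{7855714}{2118257} \approx -3.7086$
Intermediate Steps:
$S = 1$ ($S = -4 + 5 = 1$)
$x{\left(Y \right)} = -142 + Y^{2} - 3 Y$ ($x{\left(Y \right)} = \left(Y^{2} + \left(-3\right) 1 Y\right) - 142 = \left(Y^{2} - 3 Y\right) - 142 = -142 + Y^{2} - 3 Y$)
$\frac{-16097 + 2138}{x{\left(-72 \right)}} + \frac{18679}{-17726} = \frac{-16097 + 2138}{-142 + \left(-72\right)^{2} - -216} + \frac{18679}{-17726} = - \frac{13959}{-142 + 5184 + 216} + 18679 \left(- \frac{1}{17726}\right) = - \frac{13959}{5258} - \frac{18679}{17726} = \left(-13959\right) \frac{1}{5258} - \frac{18679}{17726} = - \frac{1269}{478} - \frac{18679}{17726} = - \frac{7855714}{2118257}$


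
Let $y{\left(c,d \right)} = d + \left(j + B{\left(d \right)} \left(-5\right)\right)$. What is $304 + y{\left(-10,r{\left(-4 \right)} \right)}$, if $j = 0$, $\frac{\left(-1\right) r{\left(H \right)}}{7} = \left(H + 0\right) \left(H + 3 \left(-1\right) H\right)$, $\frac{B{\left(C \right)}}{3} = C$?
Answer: $-2832$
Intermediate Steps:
$B{\left(C \right)} = 3 C$
$r{\left(H \right)} = 14 H^{2}$ ($r{\left(H \right)} = - 7 \left(H + 0\right) \left(H + 3 \left(-1\right) H\right) = - 7 H \left(H - 3 H\right) = - 7 H \left(- 2 H\right) = - 7 \left(- 2 H^{2}\right) = 14 H^{2}$)
$y{\left(c,d \right)} = - 14 d$ ($y{\left(c,d \right)} = d + \left(0 + 3 d \left(-5\right)\right) = d + \left(0 - 15 d\right) = d - 15 d = - 14 d$)
$304 + y{\left(-10,r{\left(-4 \right)} \right)} = 304 - 14 \cdot 14 \left(-4\right)^{2} = 304 - 14 \cdot 14 \cdot 16 = 304 - 3136 = -2832$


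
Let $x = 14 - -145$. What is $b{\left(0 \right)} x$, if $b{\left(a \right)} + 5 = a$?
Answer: $-795$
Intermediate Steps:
$b{\left(a \right)} = -5 + a$
$x = 159$ ($x = 14 + 145 = 159$)
$b{\left(0 \right)} x = \left(-5 + 0\right) 159 = \left(-5\right) 159 = -795$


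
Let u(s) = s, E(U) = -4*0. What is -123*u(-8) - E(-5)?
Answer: 984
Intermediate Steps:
E(U) = 0
-123*u(-8) - E(-5) = -123*(-8) - 1*0 = 984 + 0 = 984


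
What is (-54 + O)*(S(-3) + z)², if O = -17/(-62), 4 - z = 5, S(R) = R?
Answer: -26648/31 ≈ -859.61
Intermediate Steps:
z = -1 (z = 4 - 1*5 = 4 - 5 = -1)
O = 17/62 (O = -17*(-1/62) = 17/62 ≈ 0.27419)
(-54 + O)*(S(-3) + z)² = (-54 + 17/62)*(-3 - 1)² = -3331/62*(-4)² = -3331/62*16 = -26648/31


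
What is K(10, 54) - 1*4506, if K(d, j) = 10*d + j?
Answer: -4352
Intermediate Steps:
K(d, j) = j + 10*d
K(10, 54) - 1*4506 = (54 + 10*10) - 1*4506 = (54 + 100) - 4506 = 154 - 4506 = -4352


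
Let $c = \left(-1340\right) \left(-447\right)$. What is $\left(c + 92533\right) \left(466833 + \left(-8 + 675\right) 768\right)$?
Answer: $677052771657$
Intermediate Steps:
$c = 598980$
$\left(c + 92533\right) \left(466833 + \left(-8 + 675\right) 768\right) = \left(598980 + 92533\right) \left(466833 + \left(-8 + 675\right) 768\right) = 691513 \left(466833 + 667 \cdot 768\right) = 691513 \left(466833 + 512256\right) = 691513 \cdot 979089 = 677052771657$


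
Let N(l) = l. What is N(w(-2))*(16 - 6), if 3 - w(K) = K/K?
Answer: 20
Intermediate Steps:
w(K) = 2 (w(K) = 3 - K/K = 3 - 1*1 = 3 - 1 = 2)
N(w(-2))*(16 - 6) = 2*(16 - 6) = 2*10 = 20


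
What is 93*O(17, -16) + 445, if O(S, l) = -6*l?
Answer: 9373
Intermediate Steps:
93*O(17, -16) + 445 = 93*(-6*(-16)) + 445 = 93*96 + 445 = 8928 + 445 = 9373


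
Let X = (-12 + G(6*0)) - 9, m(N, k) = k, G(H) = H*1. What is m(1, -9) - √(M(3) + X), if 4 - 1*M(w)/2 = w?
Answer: -9 - I*√19 ≈ -9.0 - 4.3589*I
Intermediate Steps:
G(H) = H
M(w) = 8 - 2*w
X = -21 (X = (-12 + 6*0) - 9 = (-12 + 0) - 9 = -12 - 9 = -21)
m(1, -9) - √(M(3) + X) = -9 - √((8 - 2*3) - 21) = -9 - √((8 - 6) - 21) = -9 - √(2 - 21) = -9 - √(-19) = -9 - I*√19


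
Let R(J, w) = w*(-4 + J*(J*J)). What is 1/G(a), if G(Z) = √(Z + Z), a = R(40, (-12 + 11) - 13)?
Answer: -I*√111993/447972 ≈ -0.00074704*I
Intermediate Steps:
R(J, w) = w*(-4 + J³) (R(J, w) = w*(-4 + J*J²) = w*(-4 + J³))
a = -895944 (a = ((-12 + 11) - 13)*(-4 + 40³) = (-1 - 13)*(-4 + 64000) = -14*63996 = -895944)
G(Z) = √2*√Z (G(Z) = √(2*Z) = √2*√Z)
1/G(a) = 1/(√2*√(-895944)) = 1/(√2*(2*I*√223986)) = 1/(4*I*√111993) = -I*√111993/447972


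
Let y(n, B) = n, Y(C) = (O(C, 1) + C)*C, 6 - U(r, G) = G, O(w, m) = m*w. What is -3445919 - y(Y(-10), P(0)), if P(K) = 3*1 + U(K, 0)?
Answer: -3446119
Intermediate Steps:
U(r, G) = 6 - G
Y(C) = 2*C² (Y(C) = (1*C + C)*C = (C + C)*C = (2*C)*C = 2*C²)
P(K) = 9 (P(K) = 3*1 + (6 - 1*0) = 3 + (6 + 0) = 3 + 6 = 9)
-3445919 - y(Y(-10), P(0)) = -3445919 - 2*(-10)² = -3445919 - 2*100 = -3445919 - 1*200 = -3445919 - 200 = -3446119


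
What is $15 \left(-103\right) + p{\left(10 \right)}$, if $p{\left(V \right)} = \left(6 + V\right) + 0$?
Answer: $-1529$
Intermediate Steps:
$p{\left(V \right)} = 6 + V$
$15 \left(-103\right) + p{\left(10 \right)} = 15 \left(-103\right) + \left(6 + 10\right) = -1545 + 16 = -1529$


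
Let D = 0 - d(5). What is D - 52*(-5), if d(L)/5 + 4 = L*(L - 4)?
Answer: 255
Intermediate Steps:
d(L) = -20 + 5*L*(-4 + L) (d(L) = -20 + 5*(L*(L - 4)) = -20 + 5*(L*(-4 + L)) = -20 + 5*L*(-4 + L))
D = -5 (D = 0 - (-20 - 20*5 + 5*5²) = 0 - (-20 - 100 + 5*25) = 0 - (-20 - 100 + 125) = 0 - 1*5 = 0 - 5 = -5)
D - 52*(-5) = -5 - 52*(-5) = -5 + 260 = 255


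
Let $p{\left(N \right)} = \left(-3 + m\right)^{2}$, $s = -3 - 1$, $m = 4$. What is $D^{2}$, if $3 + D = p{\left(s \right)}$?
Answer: $4$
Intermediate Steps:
$s = -4$ ($s = -3 - 1 = -4$)
$p{\left(N \right)} = 1$ ($p{\left(N \right)} = \left(-3 + 4\right)^{2} = 1^{2} = 1$)
$D = -2$ ($D = -3 + 1 = -2$)
$D^{2} = \left(-2\right)^{2} = 4$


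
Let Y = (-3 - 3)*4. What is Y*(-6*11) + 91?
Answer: 1675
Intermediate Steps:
Y = -24 (Y = -6*4 = -24)
Y*(-6*11) + 91 = -(-144)*11 + 91 = -24*(-66) + 91 = 1584 + 91 = 1675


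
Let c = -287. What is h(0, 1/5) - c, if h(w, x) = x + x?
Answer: 1437/5 ≈ 287.40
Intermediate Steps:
h(w, x) = 2*x
h(0, 1/5) - c = 2/5 - 1*(-287) = 2*(⅕) + 287 = ⅖ + 287 = 1437/5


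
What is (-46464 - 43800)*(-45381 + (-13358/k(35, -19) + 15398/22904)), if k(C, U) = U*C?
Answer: 1113614499580602/271985 ≈ 4.0944e+9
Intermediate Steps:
k(C, U) = C*U
(-46464 - 43800)*(-45381 + (-13358/k(35, -19) + 15398/22904)) = (-46464 - 43800)*(-45381 + (-13358/(35*(-19)) + 15398/22904)) = -90264*(-45381 + (-13358/(-665) + 15398*(1/22904))) = -90264*(-45381 + (-13358*(-1/665) + 7699/11452)) = -90264*(-45381 + (13358/665 + 7699/11452)) = -90264*(-45381 + 22585093/1087940) = -90264*(-49349220047/1087940) = 1113614499580602/271985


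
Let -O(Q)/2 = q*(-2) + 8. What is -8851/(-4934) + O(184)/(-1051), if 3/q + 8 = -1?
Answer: 28163771/15556902 ≈ 1.8104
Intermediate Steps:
q = -⅓ (q = 3/(-8 - 1) = 3/(-9) = 3*(-⅑) = -⅓ ≈ -0.33333)
O(Q) = -52/3 (O(Q) = -2*(-⅓*(-2) + 8) = -2*(⅔ + 8) = -2*26/3 = -52/3)
-8851/(-4934) + O(184)/(-1051) = -8851/(-4934) - 52/3/(-1051) = -8851*(-1/4934) - 52/3*(-1/1051) = 8851/4934 + 52/3153 = 28163771/15556902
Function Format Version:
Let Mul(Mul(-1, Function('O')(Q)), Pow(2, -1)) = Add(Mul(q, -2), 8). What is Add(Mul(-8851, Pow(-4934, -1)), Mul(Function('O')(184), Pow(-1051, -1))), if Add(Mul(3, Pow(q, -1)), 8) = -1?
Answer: Rational(28163771, 15556902) ≈ 1.8104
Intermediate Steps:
q = Rational(-1, 3) (q = Mul(3, Pow(Add(-8, -1), -1)) = Mul(3, Pow(-9, -1)) = Mul(3, Rational(-1, 9)) = Rational(-1, 3) ≈ -0.33333)
Function('O')(Q) = Rational(-52, 3) (Function('O')(Q) = Mul(-2, Add(Mul(Rational(-1, 3), -2), 8)) = Mul(-2, Add(Rational(2, 3), 8)) = Mul(-2, Rational(26, 3)) = Rational(-52, 3))
Add(Mul(-8851, Pow(-4934, -1)), Mul(Function('O')(184), Pow(-1051, -1))) = Add(Mul(-8851, Pow(-4934, -1)), Mul(Rational(-52, 3), Pow(-1051, -1))) = Add(Mul(-8851, Rational(-1, 4934)), Mul(Rational(-52, 3), Rational(-1, 1051))) = Add(Rational(8851, 4934), Rational(52, 3153)) = Rational(28163771, 15556902)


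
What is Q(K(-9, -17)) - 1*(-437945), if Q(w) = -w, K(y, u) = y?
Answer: 437954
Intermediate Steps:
Q(K(-9, -17)) - 1*(-437945) = -1*(-9) - 1*(-437945) = 9 + 437945 = 437954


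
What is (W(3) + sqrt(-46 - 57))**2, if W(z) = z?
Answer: (3 + I*sqrt(103))**2 ≈ -94.0 + 60.893*I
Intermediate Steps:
(W(3) + sqrt(-46 - 57))**2 = (3 + sqrt(-46 - 57))**2 = (3 + sqrt(-103))**2 = (3 + I*sqrt(103))**2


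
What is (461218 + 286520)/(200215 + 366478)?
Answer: 747738/566693 ≈ 1.3195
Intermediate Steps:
(461218 + 286520)/(200215 + 366478) = 747738/566693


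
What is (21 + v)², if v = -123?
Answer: 10404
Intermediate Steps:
(21 + v)² = (21 - 123)² = (-102)² = 10404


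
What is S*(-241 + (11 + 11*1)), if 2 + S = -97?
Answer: 21681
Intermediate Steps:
S = -99 (S = -2 - 97 = -99)
S*(-241 + (11 + 11*1)) = -99*(-241 + (11 + 11*1)) = -99*(-241 + (11 + 11)) = -99*(-241 + 22) = -99*(-219) = 21681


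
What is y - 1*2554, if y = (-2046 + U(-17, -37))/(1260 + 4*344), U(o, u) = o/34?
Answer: -13468781/5272 ≈ -2554.8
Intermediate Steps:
U(o, u) = o/34 (U(o, u) = o*(1/34) = o/34)
y = -4093/5272 (y = (-2046 + (1/34)*(-17))/(1260 + 4*344) = (-2046 - ½)/(1260 + 1376) = -4093/2/2636 = -4093/2*1/2636 = -4093/5272 ≈ -0.77637)
y - 1*2554 = -4093/5272 - 1*2554 = -4093/5272 - 2554 = -13468781/5272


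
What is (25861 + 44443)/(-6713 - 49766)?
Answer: -70304/56479 ≈ -1.2448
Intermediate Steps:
(25861 + 44443)/(-6713 - 49766) = 70304/(-56479) = 70304*(-1/56479) = -70304/56479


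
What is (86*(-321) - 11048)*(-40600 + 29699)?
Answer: 421367254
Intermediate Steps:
(86*(-321) - 11048)*(-40600 + 29699) = (-27606 - 11048)*(-10901) = -38654*(-10901) = 421367254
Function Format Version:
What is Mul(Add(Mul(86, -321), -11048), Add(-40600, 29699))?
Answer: 421367254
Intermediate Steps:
Mul(Add(Mul(86, -321), -11048), Add(-40600, 29699)) = Mul(Add(-27606, -11048), -10901) = Mul(-38654, -10901) = 421367254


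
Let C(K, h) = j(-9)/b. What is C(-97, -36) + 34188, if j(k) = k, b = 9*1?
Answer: 34187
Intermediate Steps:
b = 9
C(K, h) = -1 (C(K, h) = -9/9 = -9*⅑ = -1)
C(-97, -36) + 34188 = -1 + 34188 = 34187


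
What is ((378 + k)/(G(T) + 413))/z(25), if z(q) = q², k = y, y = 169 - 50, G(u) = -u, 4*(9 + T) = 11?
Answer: 1988/1048125 ≈ 0.0018967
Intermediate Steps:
T = -25/4 (T = -9 + (¼)*11 = -9 + 11/4 = -25/4 ≈ -6.2500)
y = 119
k = 119
((378 + k)/(G(T) + 413))/z(25) = ((378 + 119)/(-1*(-25/4) + 413))/(25²) = (497/(25/4 + 413))/625 = (497/(1677/4))*(1/625) = (497*(4/1677))*(1/625) = (1988/1677)*(1/625) = 1988/1048125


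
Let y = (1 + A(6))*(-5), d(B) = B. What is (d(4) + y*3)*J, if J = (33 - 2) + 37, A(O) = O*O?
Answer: -37468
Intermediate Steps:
A(O) = O²
J = 68 (J = 31 + 37 = 68)
y = -185 (y = (1 + 6²)*(-5) = (1 + 36)*(-5) = 37*(-5) = -185)
(d(4) + y*3)*J = (4 - 185*3)*68 = (4 - 555)*68 = -551*68 = -37468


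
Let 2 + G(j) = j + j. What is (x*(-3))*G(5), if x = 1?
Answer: -24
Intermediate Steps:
G(j) = -2 + 2*j (G(j) = -2 + (j + j) = -2 + 2*j)
(x*(-3))*G(5) = (1*(-3))*(-2 + 2*5) = -3*(-2 + 10) = -3*8 = -24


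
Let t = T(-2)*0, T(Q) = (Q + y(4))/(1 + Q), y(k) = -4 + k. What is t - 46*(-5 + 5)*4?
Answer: 0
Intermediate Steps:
T(Q) = Q/(1 + Q) (T(Q) = (Q + (-4 + 4))/(1 + Q) = (Q + 0)/(1 + Q) = Q/(1 + Q))
t = 0 (t = -2/(1 - 2)*0 = -2/(-1)*0 = -2*(-1)*0 = 2*0 = 0)
t - 46*(-5 + 5)*4 = 0 - 46*(-5 + 5)*4 = 0 - 0*4 = 0 - 46*0 = 0 + 0 = 0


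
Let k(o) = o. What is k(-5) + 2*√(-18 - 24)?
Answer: -5 + 2*I*√42 ≈ -5.0 + 12.961*I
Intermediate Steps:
k(-5) + 2*√(-18 - 24) = -5 + 2*√(-18 - 24) = -5 + 2*√(-42) = -5 + 2*(I*√42) = -5 + 2*I*√42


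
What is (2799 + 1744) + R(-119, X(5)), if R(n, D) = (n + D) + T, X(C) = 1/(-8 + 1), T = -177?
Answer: 29728/7 ≈ 4246.9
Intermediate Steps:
X(C) = -⅐ (X(C) = 1/(-7) = -⅐)
R(n, D) = -177 + D + n (R(n, D) = (n + D) - 177 = (D + n) - 177 = -177 + D + n)
(2799 + 1744) + R(-119, X(5)) = (2799 + 1744) + (-177 - ⅐ - 119) = 4543 - 2073/7 = 29728/7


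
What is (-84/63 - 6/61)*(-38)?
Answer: 9956/183 ≈ 54.404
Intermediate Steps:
(-84/63 - 6/61)*(-38) = (-84*1/63 - 6*1/61)*(-38) = (-4/3 - 6/61)*(-38) = -262/183*(-38) = 9956/183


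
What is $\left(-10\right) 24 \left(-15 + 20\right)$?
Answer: $-1200$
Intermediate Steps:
$\left(-10\right) 24 \left(-15 + 20\right) = \left(-240\right) 5 = -1200$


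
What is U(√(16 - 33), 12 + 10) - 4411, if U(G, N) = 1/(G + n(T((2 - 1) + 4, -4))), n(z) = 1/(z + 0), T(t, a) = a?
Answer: -1204207/273 - 16*I*√17/273 ≈ -4411.0 - 0.24165*I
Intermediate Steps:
n(z) = 1/z
U(G, N) = 1/(-¼ + G) (U(G, N) = 1/(G + 1/(-4)) = 1/(G - ¼) = 1/(-¼ + G))
U(√(16 - 33), 12 + 10) - 4411 = 4/(-1 + 4*√(16 - 33)) - 4411 = 4/(-1 + 4*√(-17)) - 4411 = 4/(-1 + 4*(I*√17)) - 4411 = 4/(-1 + 4*I*√17) - 4411 = -4411 + 4/(-1 + 4*I*√17)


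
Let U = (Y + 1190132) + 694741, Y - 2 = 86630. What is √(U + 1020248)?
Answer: 3*√332417 ≈ 1729.7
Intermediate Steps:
Y = 86632 (Y = 2 + 86630 = 86632)
U = 1971505 (U = (86632 + 1190132) + 694741 = 1276764 + 694741 = 1971505)
√(U + 1020248) = √(1971505 + 1020248) = √2991753 = 3*√332417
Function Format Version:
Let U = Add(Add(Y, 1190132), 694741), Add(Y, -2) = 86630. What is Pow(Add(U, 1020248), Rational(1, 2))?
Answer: Mul(3, Pow(332417, Rational(1, 2))) ≈ 1729.7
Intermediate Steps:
Y = 86632 (Y = Add(2, 86630) = 86632)
U = 1971505 (U = Add(Add(86632, 1190132), 694741) = Add(1276764, 694741) = 1971505)
Pow(Add(U, 1020248), Rational(1, 2)) = Pow(Add(1971505, 1020248), Rational(1, 2)) = Pow(2991753, Rational(1, 2)) = Mul(3, Pow(332417, Rational(1, 2)))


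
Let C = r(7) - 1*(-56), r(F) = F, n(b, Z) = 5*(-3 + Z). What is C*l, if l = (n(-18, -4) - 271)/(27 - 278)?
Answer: 19278/251 ≈ 76.805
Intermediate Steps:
n(b, Z) = -15 + 5*Z
C = 63 (C = 7 - 1*(-56) = 7 + 56 = 63)
l = 306/251 (l = ((-15 + 5*(-4)) - 271)/(27 - 278) = ((-15 - 20) - 271)/(-251) = (-35 - 271)*(-1/251) = -306*(-1/251) = 306/251 ≈ 1.2191)
C*l = 63*(306/251) = 19278/251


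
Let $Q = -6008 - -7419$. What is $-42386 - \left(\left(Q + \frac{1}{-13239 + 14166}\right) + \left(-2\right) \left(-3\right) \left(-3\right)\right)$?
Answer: $- \frac{40583134}{927} \approx -43779.0$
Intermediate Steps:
$Q = 1411$ ($Q = -6008 + 7419 = 1411$)
$-42386 - \left(\left(Q + \frac{1}{-13239 + 14166}\right) + \left(-2\right) \left(-3\right) \left(-3\right)\right) = -42386 - \left(\left(1411 + \frac{1}{-13239 + 14166}\right) + \left(-2\right) \left(-3\right) \left(-3\right)\right) = -42386 - \left(\left(1411 + \frac{1}{927}\right) + 6 \left(-3\right)\right) = -42386 - \left(\left(1411 + \frac{1}{927}\right) - 18\right) = -42386 - \left(\frac{1307998}{927} - 18\right) = -42386 - \frac{1291312}{927} = - \frac{40583134}{927}$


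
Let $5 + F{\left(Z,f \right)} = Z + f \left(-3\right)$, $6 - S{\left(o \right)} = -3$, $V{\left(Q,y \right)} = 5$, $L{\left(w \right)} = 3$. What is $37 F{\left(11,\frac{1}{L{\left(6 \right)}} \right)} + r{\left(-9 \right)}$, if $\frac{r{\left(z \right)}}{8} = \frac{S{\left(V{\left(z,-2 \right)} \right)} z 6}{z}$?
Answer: $617$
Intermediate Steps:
$S{\left(o \right)} = 9$ ($S{\left(o \right)} = 6 - -3 = 6 + 3 = 9$)
$F{\left(Z,f \right)} = -5 + Z - 3 f$ ($F{\left(Z,f \right)} = -5 + \left(Z + f \left(-3\right)\right) = -5 + \left(Z - 3 f\right) = -5 + Z - 3 f$)
$r{\left(z \right)} = 432$ ($r{\left(z \right)} = 8 \frac{9 z 6}{z} = 8 \frac{54 z}{z} = 8 \cdot 54 = 432$)
$37 F{\left(11,\frac{1}{L{\left(6 \right)}} \right)} + r{\left(-9 \right)} = 37 \left(-5 + 11 - \frac{3}{3}\right) + 432 = 37 \left(-5 + 11 - 1\right) + 432 = 37 \cdot 5 + 432 = 185 + 432 = 617$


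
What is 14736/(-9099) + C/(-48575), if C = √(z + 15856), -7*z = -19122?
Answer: -4912/3033 - √910798/340025 ≈ -1.6223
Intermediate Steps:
z = 19122/7 (z = -⅐*(-19122) = 19122/7 ≈ 2731.7)
C = √910798/7 (C = √(19122/7 + 15856) = √(130114/7) = √910798/7 ≈ 136.34)
14736/(-9099) + C/(-48575) = 14736/(-9099) + (√910798/7)/(-48575) = 14736*(-1/9099) + (√910798/7)*(-1/48575) = -4912/3033 - √910798/340025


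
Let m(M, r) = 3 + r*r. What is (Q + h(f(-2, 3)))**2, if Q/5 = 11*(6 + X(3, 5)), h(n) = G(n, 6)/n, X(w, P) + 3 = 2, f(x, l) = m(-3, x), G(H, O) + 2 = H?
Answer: 3724900/49 ≈ 76018.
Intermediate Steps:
G(H, O) = -2 + H
m(M, r) = 3 + r**2
f(x, l) = 3 + x**2
X(w, P) = -1 (X(w, P) = -3 + 2 = -1)
h(n) = (-2 + n)/n
Q = 275 (Q = 5*(11*(6 - 1)) = 5*(11*5) = 5*55 = 275)
(Q + h(f(-2, 3)))**2 = (275 + (-2 + (3 + (-2)**2))/(3 + (-2)**2))**2 = (275 + (-2 + (3 + 4))/(3 + 4))**2 = (275 + (-2 + 7)/7)**2 = (275 + (1/7)*5)**2 = (275 + 5/7)**2 = (1930/7)**2 = 3724900/49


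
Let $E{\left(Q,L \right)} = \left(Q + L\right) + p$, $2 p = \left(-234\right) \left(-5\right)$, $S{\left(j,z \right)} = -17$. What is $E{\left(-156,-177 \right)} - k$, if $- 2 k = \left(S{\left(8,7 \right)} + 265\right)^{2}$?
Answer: $31004$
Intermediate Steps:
$p = 585$ ($p = \frac{\left(-234\right) \left(-5\right)}{2} = \frac{1}{2} \cdot 1170 = 585$)
$k = -30752$ ($k = - \frac{\left(-17 + 265\right)^{2}}{2} = - \frac{248^{2}}{2} = \left(- \frac{1}{2}\right) 61504 = -30752$)
$E{\left(Q,L \right)} = 585 + L + Q$ ($E{\left(Q,L \right)} = \left(Q + L\right) + 585 = \left(L + Q\right) + 585 = 585 + L + Q$)
$E{\left(-156,-177 \right)} - k = \left(585 - 177 - 156\right) - -30752 = 252 + 30752 = 31004$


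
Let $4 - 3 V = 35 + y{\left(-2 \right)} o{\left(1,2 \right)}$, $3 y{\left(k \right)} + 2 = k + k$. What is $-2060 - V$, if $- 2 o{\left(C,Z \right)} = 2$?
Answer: $-2049$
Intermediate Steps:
$o{\left(C,Z \right)} = -1$ ($o{\left(C,Z \right)} = \left(- \frac{1}{2}\right) 2 = -1$)
$y{\left(k \right)} = - \frac{2}{3} + \frac{2 k}{3}$ ($y{\left(k \right)} = - \frac{2}{3} + \frac{k + k}{3} = - \frac{2}{3} + \frac{2 k}{3}$)
$V = -11$ ($V = \frac{4}{3} - \frac{35 + \left(- \frac{2}{3} + \frac{2}{3} \left(-2\right)\right) \left(-1\right)}{3} = \frac{4}{3} - \frac{35 + \left(- \frac{2}{3} - \frac{4}{3}\right) \left(-1\right)}{3} = \frac{4}{3} - \frac{35 - -2}{3} = \frac{4}{3} - \frac{35 + 2}{3} = \frac{4}{3} - \frac{37}{3} = -11$)
$-2060 - V = -2060 - -11 = -2060 + 11 = -2049$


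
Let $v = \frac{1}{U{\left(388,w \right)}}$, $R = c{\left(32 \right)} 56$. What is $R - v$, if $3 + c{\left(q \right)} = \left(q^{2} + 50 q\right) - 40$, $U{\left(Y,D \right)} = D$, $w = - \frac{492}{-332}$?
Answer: $\frac{17777845}{123} \approx 1.4454 \cdot 10^{5}$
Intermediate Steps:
$w = \frac{123}{83}$ ($w = \left(-492\right) \left(- \frac{1}{332}\right) = \frac{123}{83} \approx 1.4819$)
$c{\left(q \right)} = -43 + q^{2} + 50 q$ ($c{\left(q \right)} = -3 - \left(40 - q^{2} - 50 q\right) = -3 + \left(-40 + q^{2} + 50 q\right) = -43 + q^{2} + 50 q$)
$R = 144536$ ($R = \left(-43 + 32^{2} + 50 \cdot 32\right) 56 = \left(-43 + 1024 + 1600\right) 56 = 2581 \cdot 56 = 144536$)
$v = \frac{83}{123}$ ($v = \frac{1}{\frac{123}{83}} = \frac{83}{123} \approx 0.6748$)
$R - v = 144536 - \frac{83}{123} = \frac{17777845}{123}$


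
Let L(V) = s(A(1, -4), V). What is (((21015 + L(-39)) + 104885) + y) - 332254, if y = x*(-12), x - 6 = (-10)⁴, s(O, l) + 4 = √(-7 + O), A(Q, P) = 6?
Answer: -326430 + I ≈ -3.2643e+5 + 1.0*I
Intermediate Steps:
s(O, l) = -4 + √(-7 + O)
L(V) = -4 + I (L(V) = -4 + √(-7 + 6) = -4 + √(-1) = -4 + I)
x = 10006 (x = 6 + (-10)⁴ = 6 + 10000 = 10006)
y = -120072 (y = 10006*(-12) = -120072)
(((21015 + L(-39)) + 104885) + y) - 332254 = (((21015 + (-4 + I)) + 104885) - 120072) - 332254 = (((21011 + I) + 104885) - 120072) - 332254 = ((125896 + I) - 120072) - 332254 = (5824 + I) - 332254 = -326430 + I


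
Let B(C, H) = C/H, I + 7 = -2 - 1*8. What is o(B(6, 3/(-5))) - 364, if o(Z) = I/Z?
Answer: -3623/10 ≈ -362.30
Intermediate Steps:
I = -17 (I = -7 + (-2 - 1*8) = -7 + (-2 - 8) = -7 - 10 = -17)
o(Z) = -17/Z
o(B(6, 3/(-5))) - 364 = -17/(6/((3/(-5)))) - 364 = -17/(6/((3*(-⅕)))) - 364 = -17/(6/(-⅗)) - 364 = -17/(6*(-5/3)) - 364 = -17/(-10) - 364 = -17*(-⅒) - 364 = 17/10 - 364 = -3623/10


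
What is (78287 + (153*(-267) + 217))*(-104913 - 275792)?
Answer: -14334685365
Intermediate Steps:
(78287 + (153*(-267) + 217))*(-104913 - 275792) = (78287 + (-40851 + 217))*(-380705) = (78287 - 40634)*(-380705) = 37653*(-380705) = -14334685365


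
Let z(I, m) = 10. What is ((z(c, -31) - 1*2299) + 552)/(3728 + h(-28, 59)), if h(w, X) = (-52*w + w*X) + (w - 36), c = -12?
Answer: -579/1156 ≈ -0.50086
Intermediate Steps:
h(w, X) = -36 - 51*w + X*w (h(w, X) = (-52*w + X*w) + (-36 + w) = -36 - 51*w + X*w)
((z(c, -31) - 1*2299) + 552)/(3728 + h(-28, 59)) = ((10 - 1*2299) + 552)/(3728 + (-36 - 51*(-28) + 59*(-28))) = ((10 - 2299) + 552)/(3728 + (-36 + 1428 - 1652)) = (-2289 + 552)/(3728 - 260) = -1737/3468 = -1737*1/3468 = -579/1156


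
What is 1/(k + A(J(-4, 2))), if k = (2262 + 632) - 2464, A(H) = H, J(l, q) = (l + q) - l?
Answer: 1/432 ≈ 0.0023148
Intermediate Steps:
J(l, q) = q
k = 430 (k = 2894 - 2464 = 430)
1/(k + A(J(-4, 2))) = 1/(430 + 2) = 1/432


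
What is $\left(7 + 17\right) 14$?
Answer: $336$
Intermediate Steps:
$\left(7 + 17\right) 14 = 24 \cdot 14 = 336$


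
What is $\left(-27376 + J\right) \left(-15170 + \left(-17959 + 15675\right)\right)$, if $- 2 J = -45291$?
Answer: $82566147$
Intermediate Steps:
$J = \frac{45291}{2}$ ($J = \left(- \frac{1}{2}\right) \left(-45291\right) = \frac{45291}{2} \approx 22646.0$)
$\left(-27376 + J\right) \left(-15170 + \left(-17959 + 15675\right)\right) = \left(-27376 + \frac{45291}{2}\right) \left(-15170 + \left(-17959 + 15675\right)\right) = - \frac{9461 \left(-15170 - 2284\right)}{2} = \left(- \frac{9461}{2}\right) \left(-17454\right) = 82566147$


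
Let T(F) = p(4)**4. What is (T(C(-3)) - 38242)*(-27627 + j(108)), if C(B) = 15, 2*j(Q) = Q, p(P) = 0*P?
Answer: 1054446666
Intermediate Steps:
p(P) = 0
j(Q) = Q/2
T(F) = 0 (T(F) = 0**4 = 0)
(T(C(-3)) - 38242)*(-27627 + j(108)) = (0 - 38242)*(-27627 + (1/2)*108) = -38242*(-27627 + 54) = -38242*(-27573) = 1054446666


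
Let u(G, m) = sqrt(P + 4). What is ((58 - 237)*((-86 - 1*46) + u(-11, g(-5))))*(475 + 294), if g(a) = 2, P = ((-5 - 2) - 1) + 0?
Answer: 18169932 - 275302*I ≈ 1.817e+7 - 2.753e+5*I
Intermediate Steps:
P = -8 (P = (-7 - 1) + 0 = -8 + 0 = -8)
u(G, m) = 2*I (u(G, m) = sqrt(-8 + 4) = sqrt(-4) = 2*I)
((58 - 237)*((-86 - 1*46) + u(-11, g(-5))))*(475 + 294) = ((58 - 237)*((-86 - 1*46) + 2*I))*(475 + 294) = -179*((-86 - 46) + 2*I)*769 = -179*(-132 + 2*I)*769 = (23628 - 358*I)*769 = 18169932 - 275302*I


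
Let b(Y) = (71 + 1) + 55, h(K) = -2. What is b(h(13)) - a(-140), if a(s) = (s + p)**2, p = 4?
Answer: -18369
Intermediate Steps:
a(s) = (4 + s)**2 (a(s) = (s + 4)**2 = (4 + s)**2)
b(Y) = 127 (b(Y) = 72 + 55 = 127)
b(h(13)) - a(-140) = 127 - (4 - 140)**2 = 127 - 1*(-136)**2 = 127 - 1*18496 = 127 - 18496 = -18369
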